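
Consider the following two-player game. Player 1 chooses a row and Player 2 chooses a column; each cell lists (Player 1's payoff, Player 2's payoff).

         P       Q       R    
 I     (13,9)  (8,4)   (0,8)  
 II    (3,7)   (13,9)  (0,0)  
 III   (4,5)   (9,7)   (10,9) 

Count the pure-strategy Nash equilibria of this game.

3

(I, P): Player 1 gets 13 (best alternative 4); Player 2 gets 9 (best alternative 8). Neither deviates — NE.
(II, Q): Player 1 gets 13 (best alternative 9); Player 2 gets 9 (best alternative 7). Neither deviates — NE.
(III, R): Player 1 gets 10 (best alternative 0); Player 2 gets 9 (best alternative 7). Neither deviates — NE.
(III, P) is not a NE: Player 1 would switch to I (13 > 4).
No other cell survives both best-response checks, so there are 3 pure NE.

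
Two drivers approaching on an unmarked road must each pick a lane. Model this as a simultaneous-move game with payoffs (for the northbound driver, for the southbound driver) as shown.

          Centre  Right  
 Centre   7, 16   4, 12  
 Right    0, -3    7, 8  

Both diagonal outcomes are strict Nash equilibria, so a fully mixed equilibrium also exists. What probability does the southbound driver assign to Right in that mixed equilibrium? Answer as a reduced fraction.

The southbound driver's mix q on Centre must make the northbound driver indifferent between Centre and Right.
The northbound driver's payoff from Centre: 7q + 4(1−q). From Right: 0q + 7(1−q).
Set equal: 7q = 3(1−q) → q = 3/10.
Probability on Right is 1 − 3/10 = 7/10.

7/10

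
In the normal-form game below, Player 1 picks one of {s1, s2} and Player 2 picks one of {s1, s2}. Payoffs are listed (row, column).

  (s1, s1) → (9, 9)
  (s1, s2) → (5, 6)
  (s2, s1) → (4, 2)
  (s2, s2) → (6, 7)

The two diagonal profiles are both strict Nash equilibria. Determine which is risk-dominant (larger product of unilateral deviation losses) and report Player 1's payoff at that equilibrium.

9

At both s1: Player 1 loses 9 − 4 = 5 by deviating; Player 2 loses 9 − 6 = 3. Product = 5·3 = 15.
At both s2: Player 1 loses 6 − 5 = 1 by deviating; Player 2 loses 7 − 2 = 5. Product = 1·5 = 5.
15 > 5, so both s1 is risk-dominant. Player 1's payoff there is 9.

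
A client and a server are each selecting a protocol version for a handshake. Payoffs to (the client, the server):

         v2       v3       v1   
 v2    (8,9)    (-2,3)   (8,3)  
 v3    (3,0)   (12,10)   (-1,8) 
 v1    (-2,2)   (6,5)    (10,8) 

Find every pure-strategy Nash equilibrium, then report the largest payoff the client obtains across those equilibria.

Both v2 is a pure NE (the client: 8 ≥ 3; the server: 9 ≥ 3). The client gets 8.
Both v3 is a pure NE (the client: 12 ≥ 6; the server: 10 ≥ 8). The client gets 12.
Both v1 is a pure NE (the client: 10 ≥ 8; the server: 8 ≥ 5). The client gets 10.
Every other cell has a profitable deviation for at least one player. Highest of {8, 12, 10} is 12.

12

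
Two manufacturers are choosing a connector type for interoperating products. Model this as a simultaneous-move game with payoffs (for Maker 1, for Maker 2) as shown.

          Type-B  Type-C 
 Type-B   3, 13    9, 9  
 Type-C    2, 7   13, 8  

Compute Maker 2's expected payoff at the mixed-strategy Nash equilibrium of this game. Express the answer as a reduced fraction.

41/5

Maker 1 mixes with probability p on Type-B, chosen so Maker 2 is indifferent: 13p + 7(1−p) = 9p + 8(1−p) gives p = 1/5.
Maker 2's expected payoff is 13·1/5 + 7·4/5 = 41/5.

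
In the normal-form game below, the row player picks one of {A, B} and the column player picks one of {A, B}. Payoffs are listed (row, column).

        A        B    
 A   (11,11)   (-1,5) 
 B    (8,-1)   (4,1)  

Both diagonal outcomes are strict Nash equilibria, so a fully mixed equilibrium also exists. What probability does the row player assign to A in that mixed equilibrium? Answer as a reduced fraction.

The row player's mix p on A must make the column player indifferent between A and B.
The column player's payoff from A: 11p + (-1)(1−p). From B: 5p + 1(1−p).
Set equal: 6p = 2(1−p) → p = 2/8 = 1/4.

1/4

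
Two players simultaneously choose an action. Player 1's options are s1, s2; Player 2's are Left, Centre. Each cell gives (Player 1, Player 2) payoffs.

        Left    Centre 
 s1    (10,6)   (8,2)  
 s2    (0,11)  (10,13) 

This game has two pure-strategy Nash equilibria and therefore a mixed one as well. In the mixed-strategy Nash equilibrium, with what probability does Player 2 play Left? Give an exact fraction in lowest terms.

1/6

Player 2's mix q on Left must make Player 1 indifferent between s1 and s2.
Player 1's payoff from s1: 10q + 8(1−q). From s2: 0q + 10(1−q).
Set equal: 10q = 2(1−q) → q = 2/12 = 1/6.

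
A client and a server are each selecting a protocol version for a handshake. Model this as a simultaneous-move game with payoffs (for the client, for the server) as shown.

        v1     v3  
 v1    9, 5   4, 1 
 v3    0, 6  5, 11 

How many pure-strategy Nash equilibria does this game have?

Both v1: the client gets 9 (best alternative 0); the server gets 5 (best alternative 1). Neither deviates — NE.
Both v3: the client gets 5 (best alternative 4); the server gets 11 (best alternative 6). Neither deviates — NE.
(v3, v1) is not a NE: the client would switch to v1 (9 > 0).
No other cell survives both best-response checks, so there are 2 pure NE.

2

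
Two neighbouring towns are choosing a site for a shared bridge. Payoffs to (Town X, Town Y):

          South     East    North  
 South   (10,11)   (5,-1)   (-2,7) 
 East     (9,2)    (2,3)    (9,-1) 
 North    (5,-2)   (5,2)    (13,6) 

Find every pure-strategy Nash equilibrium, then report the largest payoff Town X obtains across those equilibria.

13

Both South is a pure NE (Town X: 10 ≥ 9; Town Y: 11 ≥ 7). Town X gets 10.
Both North is a pure NE (Town X: 13 ≥ 9; Town Y: 6 ≥ 2). Town X gets 13.
Every other cell has a profitable deviation for at least one player. Highest of {10, 13} is 13.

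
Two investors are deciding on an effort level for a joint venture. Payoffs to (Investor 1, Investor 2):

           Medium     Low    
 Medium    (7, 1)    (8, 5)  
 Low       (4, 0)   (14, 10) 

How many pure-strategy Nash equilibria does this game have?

Both Low: Investor 1 gets 14 (best alternative 8); Investor 2 gets 10 (best alternative 0). Neither deviates — NE.
Both Medium is not a NE: Investor 2 would switch to Low (5 > 1).
No other cell survives both best-response checks, so there is 1 pure NE.

1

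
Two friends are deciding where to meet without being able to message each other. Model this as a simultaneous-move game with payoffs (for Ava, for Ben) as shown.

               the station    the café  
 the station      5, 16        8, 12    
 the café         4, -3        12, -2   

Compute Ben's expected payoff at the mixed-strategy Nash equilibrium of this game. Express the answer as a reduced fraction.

4/5

Ava mixes with probability p on the station, chosen so Ben is indifferent: 16p + (-3)(1−p) = 12p + (-2)(1−p) gives p = 1/5.
Ben's expected payoff is 16·1/5 + (-3)·4/5 = 4/5.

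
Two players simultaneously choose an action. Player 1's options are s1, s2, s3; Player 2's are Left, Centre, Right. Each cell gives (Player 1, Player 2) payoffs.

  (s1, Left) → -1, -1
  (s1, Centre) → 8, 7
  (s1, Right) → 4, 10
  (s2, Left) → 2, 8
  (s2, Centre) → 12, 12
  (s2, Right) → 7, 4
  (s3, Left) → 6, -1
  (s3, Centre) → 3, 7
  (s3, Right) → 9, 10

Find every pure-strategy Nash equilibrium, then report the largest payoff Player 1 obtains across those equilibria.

(s2, Centre) is a pure NE (Player 1: 12 ≥ 8; Player 2: 12 ≥ 8). Player 1 gets 12.
(s3, Right) is a pure NE (Player 1: 9 ≥ 7; Player 2: 10 ≥ 7). Player 1 gets 9.
Every other cell has a profitable deviation for at least one player. Highest of {12, 9} is 12.

12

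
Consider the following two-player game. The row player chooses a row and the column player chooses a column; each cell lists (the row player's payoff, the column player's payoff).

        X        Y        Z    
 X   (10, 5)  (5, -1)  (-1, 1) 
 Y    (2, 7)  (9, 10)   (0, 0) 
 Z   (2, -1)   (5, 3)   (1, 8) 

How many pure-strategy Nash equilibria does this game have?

3

Both X: the row player gets 10 (best alternative 2); the column player gets 5 (best alternative 1). Neither deviates — NE.
Both Y: the row player gets 9 (best alternative 5); the column player gets 10 (best alternative 7). Neither deviates — NE.
Both Z: the row player gets 1 (best alternative 0); the column player gets 8 (best alternative 3). Neither deviates — NE.
(X, Y) is not a NE: the row player would switch to Y (9 > 5).
No other cell survives both best-response checks, so there are 3 pure NE.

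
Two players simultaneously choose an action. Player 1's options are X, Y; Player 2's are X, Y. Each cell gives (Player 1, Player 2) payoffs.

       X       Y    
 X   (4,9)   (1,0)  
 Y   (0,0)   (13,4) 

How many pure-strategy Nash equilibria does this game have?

Both X: Player 1 gets 4 (best alternative 0); Player 2 gets 9 (best alternative 0). Neither deviates — NE.
Both Y: Player 1 gets 13 (best alternative 1); Player 2 gets 4 (best alternative 0). Neither deviates — NE.
(Y, X) is not a NE: Player 1 would switch to X (4 > 0).
No other cell survives both best-response checks, so there are 2 pure NE.

2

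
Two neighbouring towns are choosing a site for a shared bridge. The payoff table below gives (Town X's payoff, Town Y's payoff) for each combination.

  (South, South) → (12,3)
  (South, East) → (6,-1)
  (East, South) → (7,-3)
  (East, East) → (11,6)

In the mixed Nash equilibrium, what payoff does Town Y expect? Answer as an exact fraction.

15/13

Town X mixes with probability p on South, chosen so Town Y is indifferent: 3p + (-3)(1−p) = (-1)p + 6(1−p) gives p = 9/13.
Town Y's expected payoff is 3·9/13 + (-3)·4/13 = 15/13.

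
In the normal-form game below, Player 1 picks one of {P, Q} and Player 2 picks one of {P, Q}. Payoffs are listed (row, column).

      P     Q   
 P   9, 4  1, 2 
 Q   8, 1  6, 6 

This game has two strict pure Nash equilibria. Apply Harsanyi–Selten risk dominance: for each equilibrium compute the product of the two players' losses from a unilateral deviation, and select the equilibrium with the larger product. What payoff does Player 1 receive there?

At both P: Player 1 loses 9 − 8 = 1 by deviating; Player 2 loses 4 − 2 = 2. Product = 1·2 = 2.
At both Q: Player 1 loses 6 − 1 = 5 by deviating; Player 2 loses 6 − 1 = 5. Product = 5·5 = 25.
25 > 2, so both Q is risk-dominant. Player 1's payoff there is 6.

6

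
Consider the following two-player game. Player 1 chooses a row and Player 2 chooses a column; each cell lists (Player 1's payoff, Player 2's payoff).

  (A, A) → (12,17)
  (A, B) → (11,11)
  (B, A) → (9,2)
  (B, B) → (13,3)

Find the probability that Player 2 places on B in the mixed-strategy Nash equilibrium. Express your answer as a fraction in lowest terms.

3/5

Player 2's mix q on A must make Player 1 indifferent between A and B.
Player 1's payoff from A: 12q + 11(1−q). From B: 9q + 13(1−q).
Set equal: 3q = 2(1−q) → q = 2/5.
Probability on B is 1 − 2/5 = 3/5.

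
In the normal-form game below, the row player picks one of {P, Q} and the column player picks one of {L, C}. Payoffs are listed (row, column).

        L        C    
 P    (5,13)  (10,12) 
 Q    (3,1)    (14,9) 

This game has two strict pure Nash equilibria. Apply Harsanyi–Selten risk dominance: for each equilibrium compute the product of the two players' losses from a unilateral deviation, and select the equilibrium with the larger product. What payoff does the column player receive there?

At (P, L): the row player loses 5 − 3 = 2 by deviating; the column player loses 13 − 12 = 1. Product = 2·1 = 2.
At (Q, C): the row player loses 14 − 10 = 4 by deviating; the column player loses 9 − 1 = 8. Product = 4·8 = 32.
32 > 2, so (Q, C) is risk-dominant. The column player's payoff there is 9.

9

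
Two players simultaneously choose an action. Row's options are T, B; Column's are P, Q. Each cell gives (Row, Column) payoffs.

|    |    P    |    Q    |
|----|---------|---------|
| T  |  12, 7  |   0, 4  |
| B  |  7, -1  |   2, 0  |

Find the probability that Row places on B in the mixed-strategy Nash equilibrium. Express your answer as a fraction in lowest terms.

3/4

Row's mix p on T must make Column indifferent between P and Q.
Column's payoff from P: 7p + (-1)(1−p). From Q: 4p + 0(1−p).
Set equal: 3p = 1(1−p) → p = 1/4.
Probability on B is 1 − 1/4 = 3/4.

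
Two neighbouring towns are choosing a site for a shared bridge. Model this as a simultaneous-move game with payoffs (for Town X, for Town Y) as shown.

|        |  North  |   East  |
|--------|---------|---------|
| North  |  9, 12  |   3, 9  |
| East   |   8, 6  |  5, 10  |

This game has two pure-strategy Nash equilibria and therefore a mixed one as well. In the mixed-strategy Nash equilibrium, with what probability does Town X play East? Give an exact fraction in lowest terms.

Town X's mix p on North must make Town Y indifferent between North and East.
Town Y's payoff from North: 12p + 6(1−p). From East: 9p + 10(1−p).
Set equal: 3p = 4(1−p) → p = 4/7.
Probability on East is 1 − 4/7 = 3/7.

3/7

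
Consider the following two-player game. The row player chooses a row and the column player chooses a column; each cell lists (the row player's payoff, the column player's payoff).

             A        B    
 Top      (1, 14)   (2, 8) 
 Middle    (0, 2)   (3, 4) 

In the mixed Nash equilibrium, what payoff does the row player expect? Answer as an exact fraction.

3/2

The column player mixes with probability q on A, chosen so the row player is indifferent: 1q + 2(1−q) = 0q + 3(1−q) gives q = 1/2.
The row player's expected payoff (from either row, since indifferent) is 1·1/2 + 2·1/2 = 3/2.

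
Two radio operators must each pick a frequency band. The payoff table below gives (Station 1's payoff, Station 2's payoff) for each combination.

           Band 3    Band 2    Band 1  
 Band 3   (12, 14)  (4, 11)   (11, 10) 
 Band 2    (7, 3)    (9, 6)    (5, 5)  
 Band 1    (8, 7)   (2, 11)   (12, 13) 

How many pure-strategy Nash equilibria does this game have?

3

Both Band 3: Station 1 gets 12 (best alternative 8); Station 2 gets 14 (best alternative 11). Neither deviates — NE.
Both Band 2: Station 1 gets 9 (best alternative 4); Station 2 gets 6 (best alternative 5). Neither deviates — NE.
Both Band 1: Station 1 gets 12 (best alternative 11); Station 2 gets 13 (best alternative 11). Neither deviates — NE.
(Band 3, Band 2) is not a NE: Station 1 would switch to Band 2 (9 > 4).
No other cell survives both best-response checks, so there are 3 pure NE.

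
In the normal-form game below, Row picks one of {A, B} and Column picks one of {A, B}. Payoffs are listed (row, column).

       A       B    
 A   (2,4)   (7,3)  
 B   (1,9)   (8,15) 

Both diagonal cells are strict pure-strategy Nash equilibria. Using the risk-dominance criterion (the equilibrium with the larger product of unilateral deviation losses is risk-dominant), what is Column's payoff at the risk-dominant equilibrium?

15

At both A: Row loses 2 − 1 = 1 by deviating; Column loses 4 − 3 = 1. Product = 1·1 = 1.
At both B: Row loses 8 − 7 = 1 by deviating; Column loses 15 − 9 = 6. Product = 1·6 = 6.
6 > 1, so both B is risk-dominant. Column's payoff there is 15.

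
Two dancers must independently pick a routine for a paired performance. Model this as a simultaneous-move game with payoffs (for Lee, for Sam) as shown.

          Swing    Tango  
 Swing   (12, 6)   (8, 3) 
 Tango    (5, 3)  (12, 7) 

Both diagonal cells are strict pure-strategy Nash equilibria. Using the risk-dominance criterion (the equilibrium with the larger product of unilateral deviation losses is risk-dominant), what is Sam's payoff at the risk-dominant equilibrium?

At both Swing: Lee loses 12 − 5 = 7 by deviating; Sam loses 6 − 3 = 3. Product = 7·3 = 21.
At both Tango: Lee loses 12 − 8 = 4 by deviating; Sam loses 7 − 3 = 4. Product = 4·4 = 16.
21 > 16, so both Swing is risk-dominant. Sam's payoff there is 6.

6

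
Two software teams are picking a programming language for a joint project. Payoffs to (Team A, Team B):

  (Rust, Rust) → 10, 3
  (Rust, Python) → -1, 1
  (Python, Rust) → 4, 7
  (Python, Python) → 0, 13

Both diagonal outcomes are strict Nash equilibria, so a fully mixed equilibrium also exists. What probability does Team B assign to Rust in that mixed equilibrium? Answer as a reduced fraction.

1/7

Team B's mix q on Rust must make Team A indifferent between Rust and Python.
Team A's payoff from Rust: 10q + (-1)(1−q). From Python: 4q + 0(1−q).
Set equal: 6q = 1(1−q) → q = 1/7.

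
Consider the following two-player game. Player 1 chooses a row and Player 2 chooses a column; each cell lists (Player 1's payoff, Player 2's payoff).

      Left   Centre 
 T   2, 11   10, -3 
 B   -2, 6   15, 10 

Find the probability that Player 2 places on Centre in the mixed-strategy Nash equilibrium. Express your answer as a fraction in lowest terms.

4/9

Player 2's mix q on Left must make Player 1 indifferent between T and B.
Player 1's payoff from T: 2q + 10(1−q). From B: (-2)q + 15(1−q).
Set equal: 4q = 5(1−q) → q = 5/9.
Probability on Centre is 1 − 5/9 = 4/9.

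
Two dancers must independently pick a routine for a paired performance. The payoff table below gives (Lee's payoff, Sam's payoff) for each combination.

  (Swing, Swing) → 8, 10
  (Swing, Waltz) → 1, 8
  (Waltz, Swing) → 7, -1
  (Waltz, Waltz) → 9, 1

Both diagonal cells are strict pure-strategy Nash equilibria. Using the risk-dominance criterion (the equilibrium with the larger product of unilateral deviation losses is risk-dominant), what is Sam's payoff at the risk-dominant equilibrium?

1

At both Swing: Lee loses 8 − 7 = 1 by deviating; Sam loses 10 − 8 = 2. Product = 1·2 = 2.
At both Waltz: Lee loses 9 − 1 = 8 by deviating; Sam loses 1 − (-1) = 2. Product = 8·2 = 16.
16 > 2, so both Waltz is risk-dominant. Sam's payoff there is 1.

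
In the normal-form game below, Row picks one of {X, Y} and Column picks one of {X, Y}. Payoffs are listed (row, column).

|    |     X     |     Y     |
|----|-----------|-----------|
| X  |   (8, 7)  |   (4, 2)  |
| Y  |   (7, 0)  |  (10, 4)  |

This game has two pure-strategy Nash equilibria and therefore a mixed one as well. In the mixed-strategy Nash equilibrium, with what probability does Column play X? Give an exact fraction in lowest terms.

6/7

Column's mix q on X must make Row indifferent between X and Y.
Row's payoff from X: 8q + 4(1−q). From Y: 7q + 10(1−q).
Set equal: 1q = 6(1−q) → q = 6/7.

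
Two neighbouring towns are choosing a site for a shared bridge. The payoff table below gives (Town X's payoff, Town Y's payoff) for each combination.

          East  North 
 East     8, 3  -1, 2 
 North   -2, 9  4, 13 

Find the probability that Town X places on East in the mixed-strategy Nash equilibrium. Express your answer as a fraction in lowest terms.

Town X's mix p on East must make Town Y indifferent between East and North.
Town Y's payoff from East: 3p + 9(1−p). From North: 2p + 13(1−p).
Set equal: 1p = 4(1−p) → p = 4/5.

4/5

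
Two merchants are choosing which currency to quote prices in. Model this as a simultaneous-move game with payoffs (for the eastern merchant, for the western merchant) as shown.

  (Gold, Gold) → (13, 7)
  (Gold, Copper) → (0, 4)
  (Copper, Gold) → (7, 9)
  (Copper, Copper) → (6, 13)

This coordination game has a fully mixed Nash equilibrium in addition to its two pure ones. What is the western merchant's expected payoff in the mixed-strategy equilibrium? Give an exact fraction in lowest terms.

The eastern merchant mixes with probability p on Gold, chosen so the western merchant is indifferent: 7p + 9(1−p) = 4p + 13(1−p) gives p = 4/7.
The western merchant's expected payoff is 7·4/7 + 9·3/7 = 55/7.

55/7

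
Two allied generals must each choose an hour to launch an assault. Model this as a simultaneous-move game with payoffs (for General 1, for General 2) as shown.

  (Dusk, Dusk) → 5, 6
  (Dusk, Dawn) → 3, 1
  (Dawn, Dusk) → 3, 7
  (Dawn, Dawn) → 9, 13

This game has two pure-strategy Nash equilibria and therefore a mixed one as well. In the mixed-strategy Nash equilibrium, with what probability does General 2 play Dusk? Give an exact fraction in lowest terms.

3/4

General 2's mix q on Dusk must make General 1 indifferent between Dusk and Dawn.
General 1's payoff from Dusk: 5q + 3(1−q). From Dawn: 3q + 9(1−q).
Set equal: 2q = 6(1−q) → q = 6/8 = 3/4.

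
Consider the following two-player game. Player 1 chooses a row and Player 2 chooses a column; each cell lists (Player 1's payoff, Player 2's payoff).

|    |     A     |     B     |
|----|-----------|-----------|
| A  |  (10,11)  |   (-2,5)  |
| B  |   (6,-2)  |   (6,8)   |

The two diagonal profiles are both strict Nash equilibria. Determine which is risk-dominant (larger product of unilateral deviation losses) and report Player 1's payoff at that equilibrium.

At both A: Player 1 loses 10 − 6 = 4 by deviating; Player 2 loses 11 − 5 = 6. Product = 4·6 = 24.
At both B: Player 1 loses 6 − (-2) = 8 by deviating; Player 2 loses 8 − (-2) = 10. Product = 8·10 = 80.
80 > 24, so both B is risk-dominant. Player 1's payoff there is 6.

6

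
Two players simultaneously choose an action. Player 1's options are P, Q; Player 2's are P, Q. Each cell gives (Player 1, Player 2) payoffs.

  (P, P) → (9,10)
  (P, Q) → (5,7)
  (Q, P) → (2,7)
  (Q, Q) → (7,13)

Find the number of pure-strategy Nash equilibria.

Both P: Player 1 gets 9 (best alternative 2); Player 2 gets 10 (best alternative 7). Neither deviates — NE.
Both Q: Player 1 gets 7 (best alternative 5); Player 2 gets 13 (best alternative 7). Neither deviates — NE.
(Q, P) is not a NE: Player 1 would switch to P (9 > 2).
No other cell survives both best-response checks, so there are 2 pure NE.

2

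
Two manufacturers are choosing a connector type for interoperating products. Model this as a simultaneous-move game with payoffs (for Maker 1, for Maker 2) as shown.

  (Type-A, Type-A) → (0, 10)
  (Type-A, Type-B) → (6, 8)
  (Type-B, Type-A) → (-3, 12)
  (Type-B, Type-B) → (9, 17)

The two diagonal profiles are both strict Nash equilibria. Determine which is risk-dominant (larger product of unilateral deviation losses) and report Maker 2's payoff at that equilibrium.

17

At both Type-A: Maker 1 loses 0 − (-3) = 3 by deviating; Maker 2 loses 10 − 8 = 2. Product = 3·2 = 6.
At both Type-B: Maker 1 loses 9 − 6 = 3 by deviating; Maker 2 loses 17 − 12 = 5. Product = 3·5 = 15.
15 > 6, so both Type-B is risk-dominant. Maker 2's payoff there is 17.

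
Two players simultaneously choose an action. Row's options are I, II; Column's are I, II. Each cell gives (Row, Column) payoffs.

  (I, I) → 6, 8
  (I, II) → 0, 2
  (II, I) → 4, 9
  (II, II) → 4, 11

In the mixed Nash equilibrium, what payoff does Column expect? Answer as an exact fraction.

Row mixes with probability p on I, chosen so Column is indifferent: 8p + 9(1−p) = 2p + 11(1−p) gives p = 1/4.
Column's expected payoff is 8·1/4 + 9·3/4 = 35/4.

35/4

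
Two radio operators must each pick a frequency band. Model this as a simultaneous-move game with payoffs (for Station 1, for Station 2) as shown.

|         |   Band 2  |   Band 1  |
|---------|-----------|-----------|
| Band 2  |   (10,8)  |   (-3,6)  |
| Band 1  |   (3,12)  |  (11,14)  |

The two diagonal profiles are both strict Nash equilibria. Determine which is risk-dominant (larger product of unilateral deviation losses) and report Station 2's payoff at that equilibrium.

At both Band 2: Station 1 loses 10 − 3 = 7 by deviating; Station 2 loses 8 − 6 = 2. Product = 7·2 = 14.
At both Band 1: Station 1 loses 11 − (-3) = 14 by deviating; Station 2 loses 14 − 12 = 2. Product = 14·2 = 28.
28 > 14, so both Band 1 is risk-dominant. Station 2's payoff there is 14.

14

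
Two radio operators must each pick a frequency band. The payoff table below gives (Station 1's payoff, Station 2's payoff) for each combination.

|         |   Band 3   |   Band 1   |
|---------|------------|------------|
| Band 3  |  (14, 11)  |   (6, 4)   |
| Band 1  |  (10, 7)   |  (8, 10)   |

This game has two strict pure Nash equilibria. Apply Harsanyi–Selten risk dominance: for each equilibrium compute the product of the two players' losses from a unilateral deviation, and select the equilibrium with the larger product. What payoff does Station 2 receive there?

11

At both Band 3: Station 1 loses 14 − 10 = 4 by deviating; Station 2 loses 11 − 4 = 7. Product = 4·7 = 28.
At both Band 1: Station 1 loses 8 − 6 = 2 by deviating; Station 2 loses 10 − 7 = 3. Product = 2·3 = 6.
28 > 6, so both Band 3 is risk-dominant. Station 2's payoff there is 11.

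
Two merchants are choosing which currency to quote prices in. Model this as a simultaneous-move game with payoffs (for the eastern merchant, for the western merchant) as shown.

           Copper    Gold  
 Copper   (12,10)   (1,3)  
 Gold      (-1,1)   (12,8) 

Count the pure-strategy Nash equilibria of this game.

Both Copper: the eastern merchant gets 12 (best alternative -1); the western merchant gets 10 (best alternative 3). Neither deviates — NE.
Both Gold: the eastern merchant gets 12 (best alternative 1); the western merchant gets 8 (best alternative 1). Neither deviates — NE.
(Copper, Gold) is not a NE: the eastern merchant would switch to Gold (12 > 1).
No other cell survives both best-response checks, so there are 2 pure NE.

2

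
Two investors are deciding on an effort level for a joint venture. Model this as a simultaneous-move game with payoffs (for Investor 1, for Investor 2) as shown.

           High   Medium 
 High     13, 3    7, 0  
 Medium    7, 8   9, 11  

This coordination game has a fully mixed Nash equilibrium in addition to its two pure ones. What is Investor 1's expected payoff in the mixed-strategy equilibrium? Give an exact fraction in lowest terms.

17/2

Investor 2 mixes with probability q on High, chosen so Investor 1 is indifferent: 13q + 7(1−q) = 7q + 9(1−q) gives q = 1/4.
Investor 1's expected payoff (from either row, since indifferent) is 13·1/4 + 7·3/4 = 17/2.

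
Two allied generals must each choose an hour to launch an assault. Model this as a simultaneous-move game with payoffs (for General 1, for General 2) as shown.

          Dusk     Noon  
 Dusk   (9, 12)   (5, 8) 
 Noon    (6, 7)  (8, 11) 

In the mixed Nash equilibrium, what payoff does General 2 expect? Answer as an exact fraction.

19/2

General 1 mixes with probability p on Dusk, chosen so General 2 is indifferent: 12p + 7(1−p) = 8p + 11(1−p) gives p = 1/2.
General 2's expected payoff is 12·1/2 + 7·1/2 = 19/2.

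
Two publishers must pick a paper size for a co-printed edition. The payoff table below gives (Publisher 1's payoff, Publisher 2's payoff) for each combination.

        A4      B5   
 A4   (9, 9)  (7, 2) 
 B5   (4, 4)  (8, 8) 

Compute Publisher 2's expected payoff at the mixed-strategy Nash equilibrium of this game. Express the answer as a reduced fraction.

Publisher 1 mixes with probability p on A4, chosen so Publisher 2 is indifferent: 9p + 4(1−p) = 2p + 8(1−p) gives p = 4/11.
Publisher 2's expected payoff is 9·4/11 + 4·7/11 = 64/11.

64/11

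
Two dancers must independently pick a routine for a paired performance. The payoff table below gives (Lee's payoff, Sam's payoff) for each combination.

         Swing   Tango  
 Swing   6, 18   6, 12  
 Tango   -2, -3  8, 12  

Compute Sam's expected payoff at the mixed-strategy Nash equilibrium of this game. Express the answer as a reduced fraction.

Lee mixes with probability p on Swing, chosen so Sam is indifferent: 18p + (-3)(1−p) = 12p + 12(1−p) gives p = 5/7.
Sam's expected payoff is 18·5/7 + (-3)·2/7 = 12.

12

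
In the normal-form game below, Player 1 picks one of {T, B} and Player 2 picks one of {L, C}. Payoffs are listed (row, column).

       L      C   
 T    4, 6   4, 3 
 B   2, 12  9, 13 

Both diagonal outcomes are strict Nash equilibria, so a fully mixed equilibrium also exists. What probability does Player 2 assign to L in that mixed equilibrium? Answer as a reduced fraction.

5/7

Player 2's mix q on L must make Player 1 indifferent between T and B.
Player 1's payoff from T: 4q + 4(1−q). From B: 2q + 9(1−q).
Set equal: 2q = 5(1−q) → q = 5/7.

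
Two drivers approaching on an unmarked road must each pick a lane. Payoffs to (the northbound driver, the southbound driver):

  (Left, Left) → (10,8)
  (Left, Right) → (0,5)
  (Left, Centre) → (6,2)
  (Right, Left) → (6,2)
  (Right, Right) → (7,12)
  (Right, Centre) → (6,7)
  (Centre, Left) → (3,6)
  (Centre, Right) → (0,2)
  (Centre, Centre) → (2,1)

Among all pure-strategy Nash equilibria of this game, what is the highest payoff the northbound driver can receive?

Both Left is a pure NE (the northbound driver: 10 ≥ 6; the southbound driver: 8 ≥ 5). The northbound driver gets 10.
Both Right is a pure NE (the northbound driver: 7 ≥ 0; the southbound driver: 12 ≥ 7). The northbound driver gets 7.
Every other cell has a profitable deviation for at least one player. Highest of {10, 7} is 10.

10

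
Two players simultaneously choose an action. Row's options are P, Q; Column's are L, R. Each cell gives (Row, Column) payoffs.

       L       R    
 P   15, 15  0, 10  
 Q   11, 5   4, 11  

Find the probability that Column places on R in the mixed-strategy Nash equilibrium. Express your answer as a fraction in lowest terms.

Column's mix q on L must make Row indifferent between P and Q.
Row's payoff from P: 15q + 0(1−q). From Q: 11q + 4(1−q).
Set equal: 4q = 4(1−q) → q = 4/8 = 1/2.
Probability on R is 1 − 1/2 = 1/2.

1/2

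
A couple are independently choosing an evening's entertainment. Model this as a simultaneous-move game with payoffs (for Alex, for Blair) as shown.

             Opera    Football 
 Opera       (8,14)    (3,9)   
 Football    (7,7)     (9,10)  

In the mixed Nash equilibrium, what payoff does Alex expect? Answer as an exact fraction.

Blair mixes with probability q on Opera, chosen so Alex is indifferent: 8q + 3(1−q) = 7q + 9(1−q) gives q = 6/7.
Alex's expected payoff (from either row, since indifferent) is 8·6/7 + 3·1/7 = 51/7.

51/7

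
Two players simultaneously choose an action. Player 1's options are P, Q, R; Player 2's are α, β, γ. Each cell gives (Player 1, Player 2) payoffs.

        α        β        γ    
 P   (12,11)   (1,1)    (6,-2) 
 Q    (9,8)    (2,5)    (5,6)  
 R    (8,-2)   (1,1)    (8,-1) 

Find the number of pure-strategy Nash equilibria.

1

(P, α): Player 1 gets 12 (best alternative 9); Player 2 gets 11 (best alternative 1). Neither deviates — NE.
(Q, β) is not a NE: Player 2 would switch to α (8 > 5).
No other cell survives both best-response checks, so there is 1 pure NE.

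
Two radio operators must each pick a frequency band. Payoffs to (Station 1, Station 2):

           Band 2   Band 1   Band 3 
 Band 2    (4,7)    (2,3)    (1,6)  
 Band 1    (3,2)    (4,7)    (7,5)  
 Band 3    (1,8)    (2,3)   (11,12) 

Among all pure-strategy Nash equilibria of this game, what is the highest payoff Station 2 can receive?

Both Band 2 is a pure NE (Station 1: 4 ≥ 3; Station 2: 7 ≥ 6). Station 2 gets 7.
Both Band 1 is a pure NE (Station 1: 4 ≥ 2; Station 2: 7 ≥ 5). Station 2 gets 7.
Both Band 3 is a pure NE (Station 1: 11 ≥ 7; Station 2: 12 ≥ 8). Station 2 gets 12.
Every other cell has a profitable deviation for at least one player. Highest of {7, 7, 12} is 12.

12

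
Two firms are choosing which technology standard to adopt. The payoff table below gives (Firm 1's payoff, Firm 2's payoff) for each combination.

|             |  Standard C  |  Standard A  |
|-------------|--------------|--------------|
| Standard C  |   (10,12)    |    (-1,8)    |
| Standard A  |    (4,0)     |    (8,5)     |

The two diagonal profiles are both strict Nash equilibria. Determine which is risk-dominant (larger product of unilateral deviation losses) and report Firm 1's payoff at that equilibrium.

8

At both Standard C: Firm 1 loses 10 − 4 = 6 by deviating; Firm 2 loses 12 − 8 = 4. Product = 6·4 = 24.
At both Standard A: Firm 1 loses 8 − (-1) = 9 by deviating; Firm 2 loses 5 − 0 = 5. Product = 9·5 = 45.
45 > 24, so both Standard A is risk-dominant. Firm 1's payoff there is 8.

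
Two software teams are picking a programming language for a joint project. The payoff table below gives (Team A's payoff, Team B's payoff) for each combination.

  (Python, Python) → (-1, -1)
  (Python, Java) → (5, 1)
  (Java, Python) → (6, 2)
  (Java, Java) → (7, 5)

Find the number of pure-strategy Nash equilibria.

1

Both Java: Team A gets 7 (best alternative 5); Team B gets 5 (best alternative 2). Neither deviates — NE.
Both Python is not a NE: Team A would switch to Java (6 > -1).
No other cell survives both best-response checks, so there is 1 pure NE.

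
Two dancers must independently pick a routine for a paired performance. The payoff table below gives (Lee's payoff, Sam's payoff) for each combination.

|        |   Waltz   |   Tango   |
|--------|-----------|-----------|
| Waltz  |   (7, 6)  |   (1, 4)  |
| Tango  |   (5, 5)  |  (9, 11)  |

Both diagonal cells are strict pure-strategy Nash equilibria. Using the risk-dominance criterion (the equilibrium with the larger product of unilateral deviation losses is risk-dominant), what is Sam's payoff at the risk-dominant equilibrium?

At both Waltz: Lee loses 7 − 5 = 2 by deviating; Sam loses 6 − 4 = 2. Product = 2·2 = 4.
At both Tango: Lee loses 9 − 1 = 8 by deviating; Sam loses 11 − 5 = 6. Product = 8·6 = 48.
48 > 4, so both Tango is risk-dominant. Sam's payoff there is 11.

11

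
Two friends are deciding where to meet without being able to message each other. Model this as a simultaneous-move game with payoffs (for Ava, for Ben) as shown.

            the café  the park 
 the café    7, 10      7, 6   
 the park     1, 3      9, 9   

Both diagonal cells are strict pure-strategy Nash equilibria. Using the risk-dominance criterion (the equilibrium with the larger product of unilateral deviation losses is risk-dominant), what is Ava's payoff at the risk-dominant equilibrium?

At both the café: Ava loses 7 − 1 = 6 by deviating; Ben loses 10 − 6 = 4. Product = 6·4 = 24.
At both the park: Ava loses 9 − 7 = 2 by deviating; Ben loses 9 − 3 = 6. Product = 2·6 = 12.
24 > 12, so both the café is risk-dominant. Ava's payoff there is 7.

7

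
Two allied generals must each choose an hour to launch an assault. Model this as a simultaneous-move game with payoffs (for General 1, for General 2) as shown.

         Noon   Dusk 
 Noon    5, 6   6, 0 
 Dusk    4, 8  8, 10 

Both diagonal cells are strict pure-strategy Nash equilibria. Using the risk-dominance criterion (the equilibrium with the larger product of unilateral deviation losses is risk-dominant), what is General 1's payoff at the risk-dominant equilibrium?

5

At both Noon: General 1 loses 5 − 4 = 1 by deviating; General 2 loses 6 − 0 = 6. Product = 1·6 = 6.
At both Dusk: General 1 loses 8 − 6 = 2 by deviating; General 2 loses 10 − 8 = 2. Product = 2·2 = 4.
6 > 4, so both Noon is risk-dominant. General 1's payoff there is 5.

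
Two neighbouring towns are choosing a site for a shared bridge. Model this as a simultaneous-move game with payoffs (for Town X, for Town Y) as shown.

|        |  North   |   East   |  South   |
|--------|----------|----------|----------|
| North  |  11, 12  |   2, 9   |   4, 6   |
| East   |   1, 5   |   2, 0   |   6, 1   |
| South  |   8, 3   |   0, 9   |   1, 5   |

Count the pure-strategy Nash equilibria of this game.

1

Both North: Town X gets 11 (best alternative 8); Town Y gets 12 (best alternative 9). Neither deviates — NE.
Both East is not a NE: Town Y would switch to North (5 > 0).
No other cell survives both best-response checks, so there is 1 pure NE.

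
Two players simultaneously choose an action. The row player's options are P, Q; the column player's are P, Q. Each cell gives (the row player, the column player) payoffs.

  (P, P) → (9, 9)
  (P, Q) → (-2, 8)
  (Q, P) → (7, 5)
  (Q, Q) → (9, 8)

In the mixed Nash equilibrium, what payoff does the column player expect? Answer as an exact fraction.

The row player mixes with probability p on P, chosen so the column player is indifferent: 9p + 5(1−p) = 8p + 8(1−p) gives p = 3/4.
The column player's expected payoff is 9·3/4 + 5·1/4 = 8.

8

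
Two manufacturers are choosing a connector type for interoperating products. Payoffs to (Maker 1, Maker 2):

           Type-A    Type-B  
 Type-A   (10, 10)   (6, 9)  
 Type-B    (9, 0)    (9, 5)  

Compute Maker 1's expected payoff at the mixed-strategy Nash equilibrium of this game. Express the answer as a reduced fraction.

9

Maker 2 mixes with probability q on Type-A, chosen so Maker 1 is indifferent: 10q + 6(1−q) = 9q + 9(1−q) gives q = 3/4.
Maker 1's expected payoff (from either row, since indifferent) is 10·3/4 + 6·1/4 = 9.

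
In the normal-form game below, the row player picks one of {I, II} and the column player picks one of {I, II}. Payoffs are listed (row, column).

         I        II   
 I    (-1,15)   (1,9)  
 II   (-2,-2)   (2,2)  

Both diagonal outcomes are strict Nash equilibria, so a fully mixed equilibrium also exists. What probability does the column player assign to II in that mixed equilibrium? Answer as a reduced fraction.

The column player's mix q on I must make the row player indifferent between I and II.
The row player's payoff from I: (-1)q + 1(1−q). From II: (-2)q + 2(1−q).
Set equal: 1q = 1(1−q) → q = 1/2.
Probability on II is 1 − 1/2 = 1/2.

1/2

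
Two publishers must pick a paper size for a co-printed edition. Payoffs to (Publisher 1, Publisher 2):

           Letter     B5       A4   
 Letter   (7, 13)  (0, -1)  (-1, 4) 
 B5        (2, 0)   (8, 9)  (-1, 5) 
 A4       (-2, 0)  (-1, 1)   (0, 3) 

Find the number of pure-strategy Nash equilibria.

3

Both Letter: Publisher 1 gets 7 (best alternative 2); Publisher 2 gets 13 (best alternative 4). Neither deviates — NE.
Both B5: Publisher 1 gets 8 (best alternative 0); Publisher 2 gets 9 (best alternative 5). Neither deviates — NE.
Both A4: Publisher 1 gets 0 (best alternative -1); Publisher 2 gets 3 (best alternative 1). Neither deviates — NE.
(Letter, B5) is not a NE: Publisher 1 would switch to B5 (8 > 0).
No other cell survives both best-response checks, so there are 3 pure NE.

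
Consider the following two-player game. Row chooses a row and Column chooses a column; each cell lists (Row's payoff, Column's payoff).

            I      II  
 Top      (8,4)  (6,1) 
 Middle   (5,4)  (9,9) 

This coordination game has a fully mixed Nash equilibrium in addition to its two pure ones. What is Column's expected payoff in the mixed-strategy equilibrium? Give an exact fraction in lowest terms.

Row mixes with probability p on Top, chosen so Column is indifferent: 4p + 4(1−p) = 1p + 9(1−p) gives p = 5/8.
Column's expected payoff is 4·5/8 + 4·3/8 = 4.

4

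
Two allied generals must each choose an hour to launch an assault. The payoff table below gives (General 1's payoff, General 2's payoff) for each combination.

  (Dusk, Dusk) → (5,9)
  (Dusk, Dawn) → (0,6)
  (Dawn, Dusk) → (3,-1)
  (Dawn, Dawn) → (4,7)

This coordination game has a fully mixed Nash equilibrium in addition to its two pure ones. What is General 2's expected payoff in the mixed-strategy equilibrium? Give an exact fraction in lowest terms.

General 1 mixes with probability p on Dusk, chosen so General 2 is indifferent: 9p + (-1)(1−p) = 6p + 7(1−p) gives p = 8/11.
General 2's expected payoff is 9·8/11 + (-1)·3/11 = 69/11.

69/11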